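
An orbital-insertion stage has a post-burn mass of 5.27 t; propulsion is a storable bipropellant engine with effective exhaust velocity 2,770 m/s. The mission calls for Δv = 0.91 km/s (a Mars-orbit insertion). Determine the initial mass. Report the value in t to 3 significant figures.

Rocket equation: m₀/m_f = exp(Δv / v_e) = exp(910 / 2770.0) = exp(0.3285) = 1.3889.
m₀ = m_f × 1.3889 = 5.27 × 1.3889 = 7.3195 t.

initial mass ≈ 7.32 t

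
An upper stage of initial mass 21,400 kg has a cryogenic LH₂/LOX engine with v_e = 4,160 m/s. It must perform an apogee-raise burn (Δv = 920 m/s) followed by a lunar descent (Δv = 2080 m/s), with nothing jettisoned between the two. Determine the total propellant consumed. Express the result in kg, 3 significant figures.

After the first burn: m = 21400 × exp(−920/4160.0) = 21400 × 0.80159 = 17,154 kg.
After the second burn: m = 17,154 × exp(−2080/4160.0) = 17,154 × 0.60653 = 10,404.4 kg.
Total propellant = m₀ − m_final = 21400 − 10,404.4 = 10,995.6 kg.

total propellant consumed ≈ 11000 kg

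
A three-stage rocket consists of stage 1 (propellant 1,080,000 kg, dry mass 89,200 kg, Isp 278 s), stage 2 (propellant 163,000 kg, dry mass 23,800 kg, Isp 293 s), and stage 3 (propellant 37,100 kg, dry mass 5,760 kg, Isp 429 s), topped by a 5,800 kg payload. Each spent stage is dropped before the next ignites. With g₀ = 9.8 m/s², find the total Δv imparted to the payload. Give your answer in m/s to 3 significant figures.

Δv ≈ 13400 m/s

Ignition mass of stage 1 = 1,080,000+89,200 + 163,000+23,800 + 37,100+5,760 + 5,800 = 1,404,660 kg.
Stage 1: m₀ = 1,404,660 kg, m_f = 1,404,660 − 1,080,000 = 324,660 kg; Δv = 278×9.8×ln(4.327) = 2724.4×1.4648 ≈ 3991 m/s.
Stage 2: m₀ = 235,460 kg, m_f = 235,460 − 163,000 = 72,460 kg; Δv = 293×9.8×ln(3.25) = 2871.4×1.1785 ≈ 3384 m/s.
Stage 3: m₀ = 48,660 kg, m_f = 48,660 − 37,100 = 11,560 kg; Δv = 429×9.8×ln(4.209) = 4204.2×1.4373 ≈ 6043 m/s.
Total Δv = 3991 + 3384 + 6043 = 13418 m/s.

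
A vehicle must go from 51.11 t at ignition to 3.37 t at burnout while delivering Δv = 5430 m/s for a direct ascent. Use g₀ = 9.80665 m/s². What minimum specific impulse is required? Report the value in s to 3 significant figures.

Isp ≈ 204 s

ln(m₀/m_f) = ln(51110/3370) = ln(15.17) = 2.7191.
v_e = Δv / ln(m₀/m_f) = 5430 / 2.7191 = 1997.0 m/s.
Isp = v_e / g₀ = 1997.0 / 9.80665 = 203.6 s.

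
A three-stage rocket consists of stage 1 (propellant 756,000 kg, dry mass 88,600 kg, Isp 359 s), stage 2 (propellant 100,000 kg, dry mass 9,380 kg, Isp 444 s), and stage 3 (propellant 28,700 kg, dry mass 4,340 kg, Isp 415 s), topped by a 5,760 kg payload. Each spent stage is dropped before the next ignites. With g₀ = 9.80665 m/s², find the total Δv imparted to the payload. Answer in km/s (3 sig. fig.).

Δv ≈ 15.4 km/s

Ignition mass of stage 1 = 756,000+88,600 + 100,000+9,380 + 28,700+4,340 + 5,760 = 992,780 kg.
Stage 1: m₀ = 992,780 kg, m_f = 992,780 − 756,000 = 236,780 kg; Δv = 359×9.80665×ln(4.193) = 3520.6×1.4334 ≈ 5046 m/s.
Stage 2: m₀ = 148,180 kg, m_f = 148,180 − 100,000 = 48,180 kg; Δv = 444×9.80665×ln(3.076) = 4354.2×1.1235 ≈ 4892 m/s.
Stage 3: m₀ = 38,800 kg, m_f = 38,800 − 28,700 = 10,100 kg; Δv = 415×9.80665×ln(3.842) = 4069.8×1.3459 ≈ 5477 m/s.
Total Δv = 5046 + 4892 + 5477 = 15415 m/s.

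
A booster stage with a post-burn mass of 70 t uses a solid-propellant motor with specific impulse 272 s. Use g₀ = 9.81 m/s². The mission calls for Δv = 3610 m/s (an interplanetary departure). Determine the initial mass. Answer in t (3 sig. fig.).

v_e = Isp · g₀ = 272 × 9.81 = 2668.3 m/s.
m₀/m_f = exp(Δv / v_e) = exp(3610 / 2668.3) = exp(1.3529) = 3.8687.
m₀ = m_f × 3.8687 = 70 × 3.8687 = 270.809 t.

initial mass ≈ 271 t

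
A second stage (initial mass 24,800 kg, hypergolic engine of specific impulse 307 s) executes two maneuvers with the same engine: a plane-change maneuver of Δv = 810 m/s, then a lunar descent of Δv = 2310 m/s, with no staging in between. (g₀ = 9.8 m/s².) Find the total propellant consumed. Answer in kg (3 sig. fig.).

total propellant consumed ≈ 16000 kg

v_e = Isp · g₀ = 307 × 9.8 = 3008.6 m/s.
After the first burn: m = 24800 × exp(−810/3008.6) = 24800 × 0.76397 = 18,946.5 kg.
After the second burn: m = 18,946.5 × exp(−2310/3008.6) = 18,946.5 × 0.46403 = 8,791.74 kg.
Total propellant = m₀ − m_final = 24800 − 8,791.74 = 16,008.26 kg.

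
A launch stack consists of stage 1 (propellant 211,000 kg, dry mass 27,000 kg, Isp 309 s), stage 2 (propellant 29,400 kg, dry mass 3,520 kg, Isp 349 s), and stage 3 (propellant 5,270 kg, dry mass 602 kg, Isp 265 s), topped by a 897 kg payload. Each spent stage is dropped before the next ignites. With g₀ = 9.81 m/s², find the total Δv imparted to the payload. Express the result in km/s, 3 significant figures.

Δv ≈ 12.9 km/s

Ignition mass of stage 1 = 211,000+27,000 + 29,400+3,520 + 5,270+602 + 897 = 277,689 kg.
Stage 1: m₀ = 277,689 kg, m_f = 277,689 − 211,000 = 66,689 kg; Δv = 309×9.81×ln(4.164) = 3031.3×1.4265 ≈ 4324 m/s.
Stage 2: m₀ = 39,689 kg, m_f = 39,689 − 29,400 = 10,289 kg; Δv = 349×9.81×ln(3.857) = 3423.7×1.3500 ≈ 4622 m/s.
Stage 3: m₀ = 6,769 kg, m_f = 6,769 − 5,270 = 1,499 kg; Δv = 265×9.81×ln(4.516) = 2599.7×1.5076 ≈ 3919 m/s.
Total Δv = 4324 + 4622 + 3919 = 12865 m/s.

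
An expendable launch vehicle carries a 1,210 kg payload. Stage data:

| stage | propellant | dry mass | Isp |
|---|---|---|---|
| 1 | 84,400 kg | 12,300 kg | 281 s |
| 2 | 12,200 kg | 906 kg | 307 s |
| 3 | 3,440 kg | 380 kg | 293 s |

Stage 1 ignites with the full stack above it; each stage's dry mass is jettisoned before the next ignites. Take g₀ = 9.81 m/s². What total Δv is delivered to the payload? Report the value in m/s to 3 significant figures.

Ignition mass of stage 1 = 84,400+12,300 + 12,200+906 + 3,440+380 + 1,210 = 114,836 kg.
Stage 1: m₀ = 114,836 kg, m_f = 114,836 − 84,400 = 30,436 kg; Δv = 281×9.81×ln(3.773) = 2756.6×1.3279 ≈ 3660 m/s.
Stage 2: m₀ = 18,136 kg, m_f = 18,136 − 12,200 = 5,936 kg; Δv = 307×9.81×ln(3.055) = 3011.7×1.1169 ≈ 3364 m/s.
Stage 3: m₀ = 5,030 kg, m_f = 5,030 − 3,440 = 1,590 kg; Δv = 293×9.81×ln(3.164) = 2874.3×1.1517 ≈ 3310 m/s.
Total Δv = 3660 + 3364 + 3310 = 10334 m/s.

Δv ≈ 10300 m/s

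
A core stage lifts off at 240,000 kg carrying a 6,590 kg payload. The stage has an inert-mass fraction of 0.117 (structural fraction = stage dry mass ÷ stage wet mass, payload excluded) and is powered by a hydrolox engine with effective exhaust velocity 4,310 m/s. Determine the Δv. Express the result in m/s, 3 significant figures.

Δv ≈ 8440 m/s

Stage wet mass = m₀ − payload = 240,000 − 6,590 = 233,410 kg.
Stage dry mass = ε × stage wet mass = 0.117 × 233,410 = 27,309 kg.
Burnout mass m_f = stage dry + payload = 27,309 + 6,590 = 33,899 kg.
Δv = v_e · ln(240,000/33,899) = 4310.0 × ln(7.08) = 4310.0 × 1.9573 ≈ 8436 m/s.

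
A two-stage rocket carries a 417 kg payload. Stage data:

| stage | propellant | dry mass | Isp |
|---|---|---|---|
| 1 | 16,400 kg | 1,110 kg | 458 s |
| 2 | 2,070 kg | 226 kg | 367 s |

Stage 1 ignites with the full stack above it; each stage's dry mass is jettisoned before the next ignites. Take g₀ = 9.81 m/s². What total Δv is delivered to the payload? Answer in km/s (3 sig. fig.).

Ignition mass of stage 1 = 16,400+1,110 + 2,070+226 + 417 = 20,223 kg.
Stage 1: m₀ = 20,223 kg, m_f = 20,223 − 16,400 = 3,823 kg; Δv = 458×9.81×ln(5.29) = 4493.0×1.6658 ≈ 7484 m/s.
Stage 2: m₀ = 2,713 kg, m_f = 2,713 − 2,070 = 643 kg; Δv = 367×9.81×ln(4.219) = 3600.3×1.4397 ≈ 5183 m/s.
Total Δv = 7484 + 5183 = 12667 m/s.

Δv ≈ 12.7 km/s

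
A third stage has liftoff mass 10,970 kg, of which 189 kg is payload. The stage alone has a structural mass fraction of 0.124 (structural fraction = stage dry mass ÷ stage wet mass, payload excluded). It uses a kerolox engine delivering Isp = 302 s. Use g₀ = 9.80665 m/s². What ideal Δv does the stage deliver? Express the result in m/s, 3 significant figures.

Δv ≈ 5840 m/s

Stage wet mass = m₀ − payload = 10,970 − 189 = 10,781 kg.
Stage dry mass = ε × stage wet mass = 0.124 × 10,781 = 1,336.84 kg.
Burnout mass m_f = stage dry + payload = 1,336.84 + 189 = 1,525.84 kg.
v_e = Isp · g₀ = 302 × 9.80665 = 2961.6 m/s.
By the Tsiolkovsky rocket equation, Δv = v_e · ln(10,970/1,525.84) = 2961.6 × ln(7.189) = 2961.6 × 1.9726 ≈ 5842 m/s.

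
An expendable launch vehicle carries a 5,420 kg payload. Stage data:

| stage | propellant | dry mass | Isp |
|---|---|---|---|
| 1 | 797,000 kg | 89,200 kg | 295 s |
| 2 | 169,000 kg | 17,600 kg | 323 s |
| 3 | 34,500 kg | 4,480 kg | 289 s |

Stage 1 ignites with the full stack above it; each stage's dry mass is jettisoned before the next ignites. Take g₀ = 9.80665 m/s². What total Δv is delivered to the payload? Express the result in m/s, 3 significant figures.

Δv ≈ 12000 m/s

Ignition mass of stage 1 = 797,000+89,200 + 169,000+17,600 + 34,500+4,480 + 5,420 = 1,117,200 kg.
Stage 1: m₀ = 1,117,200 kg, m_f = 1,117,200 − 797,000 = 320,200 kg; Δv = 295×9.80665×ln(3.489) = 2893.0×1.2496 ≈ 3615 m/s.
Stage 2: m₀ = 231,000 kg, m_f = 231,000 − 169,000 = 62,000 kg; Δv = 323×9.80665×ln(3.726) = 3167.5×1.3153 ≈ 4166 m/s.
Stage 3: m₀ = 44,400 kg, m_f = 44,400 − 34,500 = 9,900 kg; Δv = 289×9.80665×ln(4.485) = 2834.1×1.5007 ≈ 4253 m/s.
Total Δv = 3615 + 4166 + 4253 = 12034 m/s.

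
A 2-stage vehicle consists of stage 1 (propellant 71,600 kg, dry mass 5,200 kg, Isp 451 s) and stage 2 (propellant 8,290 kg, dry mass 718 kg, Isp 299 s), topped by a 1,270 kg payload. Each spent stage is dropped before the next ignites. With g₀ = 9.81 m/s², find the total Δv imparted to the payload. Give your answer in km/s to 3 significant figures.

Δv ≈ 12.5 km/s

Ignition mass of stage 1 = 71,600+5,200 + 8,290+718 + 1,270 = 87,078 kg.
Stage 1: m₀ = 87,078 kg, m_f = 87,078 − 71,600 = 15,478 kg; Δv = 451×9.81×ln(5.626) = 4424.3×1.7274 ≈ 7642 m/s.
Stage 2: m₀ = 10,278 kg, m_f = 10,278 − 8,290 = 1,988 kg; Δv = 299×9.81×ln(5.17) = 2933.2×1.6429 ≈ 4819 m/s.
Total Δv = 7642 + 4819 = 12461 m/s.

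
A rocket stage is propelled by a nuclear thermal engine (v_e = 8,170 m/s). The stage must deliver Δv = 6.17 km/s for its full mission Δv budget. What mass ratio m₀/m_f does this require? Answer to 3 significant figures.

m₀/m_f = exp(Δv / v_e) = exp(6170 / 8170.0) = exp(0.7552) = 2.1280.

mass ratio ≈ 2.13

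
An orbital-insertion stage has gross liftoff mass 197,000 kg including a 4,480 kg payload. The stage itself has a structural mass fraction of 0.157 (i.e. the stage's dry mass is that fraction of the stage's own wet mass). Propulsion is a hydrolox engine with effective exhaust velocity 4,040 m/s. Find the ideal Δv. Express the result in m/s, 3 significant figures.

Stage wet mass = m₀ − payload = 197,000 − 4,480 = 192,520 kg.
Stage dry mass = ε × stage wet mass = 0.157 × 192,520 = 30,225.6 kg.
Burnout mass m_f = stage dry + payload = 30,225.6 + 4,480 = 34,705.6 kg.
From the ideal rocket equation, Δv = v_e · ln(197,000/34,705.6) = 4040.0 × ln(5.676) = 4040.0 × 1.7363 ≈ 7015 m/s.

Δv ≈ 7010 m/s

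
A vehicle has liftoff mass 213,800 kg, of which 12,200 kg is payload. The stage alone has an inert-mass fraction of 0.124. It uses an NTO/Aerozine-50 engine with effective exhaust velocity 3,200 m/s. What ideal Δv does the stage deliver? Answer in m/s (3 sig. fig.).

Stage wet mass = m₀ − payload = 213,800 − 12,200 = 201,600 kg.
Stage dry mass = ε × stage wet mass = 0.124 × 201,600 = 24,998.4 kg.
Burnout mass m_f = stage dry + payload = 24,998.4 + 12,200 = 37,198.4 kg.
Using Δv = v_e ln(m₀/m_f): Δv = v_e · ln(213,800/37,198.4) = 3200.0 × ln(5.748) = 3200.0 × 1.7488 ≈ 5596 m/s.

Δv ≈ 5600 m/s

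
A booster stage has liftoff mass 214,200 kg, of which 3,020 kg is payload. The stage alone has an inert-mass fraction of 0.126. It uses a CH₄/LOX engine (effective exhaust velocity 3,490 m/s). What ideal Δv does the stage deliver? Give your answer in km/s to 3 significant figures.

Stage wet mass = m₀ − payload = 214,200 − 3,020 = 211,180 kg.
Stage dry mass = ε × stage wet mass = 0.126 × 211,180 = 26,608.7 kg.
Burnout mass m_f = stage dry + payload = 26,608.7 + 3,020 = 29,628.7 kg.
Δv = v_e · ln(214,200/29,628.7) = 3490.0 × ln(7.229) = 3490.0 × 1.9782 ≈ 6904 m/s.

Δv ≈ 6.90 km/s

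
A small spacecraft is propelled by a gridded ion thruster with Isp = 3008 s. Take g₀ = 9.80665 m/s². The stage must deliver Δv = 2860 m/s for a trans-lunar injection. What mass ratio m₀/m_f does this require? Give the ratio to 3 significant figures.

v_e = Isp · g₀ = 3008 × 9.80665 = 29498.4 m/s.
From the ideal rocket equation, m₀/m_f = exp(Δv / v_e) = exp(2860 / 29498.4) = exp(0.0970) = 1.1018.

mass ratio ≈ 1.10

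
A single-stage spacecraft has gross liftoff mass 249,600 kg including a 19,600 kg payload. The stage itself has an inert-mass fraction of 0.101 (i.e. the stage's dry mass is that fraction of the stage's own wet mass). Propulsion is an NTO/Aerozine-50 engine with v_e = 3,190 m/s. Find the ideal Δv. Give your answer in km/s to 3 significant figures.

Δv ≈ 5.62 km/s

Stage wet mass = m₀ − payload = 249,600 − 19,600 = 230,000 kg.
Stage dry mass = ε × stage wet mass = 0.101 × 230,000 = 23,230 kg.
Burnout mass m_f = stage dry + payload = 23,230 + 19,600 = 42,830 kg.
From the ideal rocket equation, Δv = v_e · ln(249,600/42,830) = 3190.0 × ln(5.828) = 3190.0 × 1.7626 ≈ 5623 m/s.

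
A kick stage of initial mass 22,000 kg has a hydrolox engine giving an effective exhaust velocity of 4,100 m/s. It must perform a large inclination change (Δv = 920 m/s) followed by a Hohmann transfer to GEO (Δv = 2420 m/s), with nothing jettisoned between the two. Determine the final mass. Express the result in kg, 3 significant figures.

After the first burn: m = 22000 × exp(−920/4100.0) = 22000 × 0.79900 = 17,578 kg.
After the second burn: m = 17,578 × exp(−2420/4100.0) = 17,578 × 0.55419 = 9,741.55 kg.

final mass ≈ 9740 kg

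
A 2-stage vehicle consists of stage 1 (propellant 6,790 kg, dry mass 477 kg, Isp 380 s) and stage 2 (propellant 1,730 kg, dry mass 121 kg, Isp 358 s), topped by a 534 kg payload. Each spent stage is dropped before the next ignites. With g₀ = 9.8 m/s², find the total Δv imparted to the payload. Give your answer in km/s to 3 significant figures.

Ignition mass of stage 1 = 6,790+477 + 1,730+121 + 534 = 9,652 kg.
Stage 1: m₀ = 9,652 kg, m_f = 9,652 − 6,790 = 2,862 kg; Δv = 380×9.8×ln(3.372) = 3724.0×1.2156 ≈ 4527 m/s.
Stage 2: m₀ = 2,385 kg, m_f = 2,385 − 1,730 = 655 kg; Δv = 358×9.8×ln(3.641) = 3508.4×1.2923 ≈ 4534 m/s.
Total Δv = 4527 + 4534 = 9061 m/s.

Δv ≈ 9.06 km/s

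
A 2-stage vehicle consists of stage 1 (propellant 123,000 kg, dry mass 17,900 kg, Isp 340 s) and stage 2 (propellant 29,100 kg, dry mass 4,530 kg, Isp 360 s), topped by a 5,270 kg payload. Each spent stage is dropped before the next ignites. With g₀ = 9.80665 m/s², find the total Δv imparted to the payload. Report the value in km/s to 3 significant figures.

Ignition mass of stage 1 = 123,000+17,900 + 29,100+4,530 + 5,270 = 179,800 kg.
Stage 1: m₀ = 179,800 kg, m_f = 179,800 − 123,000 = 56,800 kg; Δv = 340×9.80665×ln(3.165) = 3334.3×1.1523 ≈ 3842 m/s.
Stage 2: m₀ = 38,900 kg, m_f = 38,900 − 29,100 = 9,800 kg; Δv = 360×9.80665×ln(3.969) = 3530.4×1.3786 ≈ 4867 m/s.
Total Δv = 3842 + 4867 = 8709 m/s.

Δv ≈ 8.71 km/s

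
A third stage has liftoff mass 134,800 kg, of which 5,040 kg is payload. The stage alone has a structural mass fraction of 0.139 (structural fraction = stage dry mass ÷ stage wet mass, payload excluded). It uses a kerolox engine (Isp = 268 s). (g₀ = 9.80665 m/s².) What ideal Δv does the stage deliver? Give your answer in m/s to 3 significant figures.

Δv ≈ 4640 m/s

Stage wet mass = m₀ − payload = 134,800 − 5,040 = 129,760 kg.
Stage dry mass = ε × stage wet mass = 0.139 × 129,760 = 18,036.6 kg.
Burnout mass m_f = stage dry + payload = 18,036.6 + 5,040 = 23,076.6 kg.
v_e = Isp · g₀ = 268 × 9.80665 = 2628.2 m/s.
By the Tsiolkovsky rocket equation, Δv = v_e · ln(134,800/23,076.6) = 2628.2 × ln(5.841) = 2628.2 × 1.7650 ≈ 4639 m/s.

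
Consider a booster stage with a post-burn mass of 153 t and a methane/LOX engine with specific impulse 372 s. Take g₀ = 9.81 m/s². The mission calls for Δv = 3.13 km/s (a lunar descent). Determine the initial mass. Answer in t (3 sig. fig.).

v_e = Isp · g₀ = 372 × 9.81 = 3649.3 m/s.
m₀/m_f = exp(Δv / v_e) = exp(3130 / 3649.3) = exp(0.8577) = 2.3577.
m₀ = m_f × 2.3577 = 153 × 2.3577 = 360.728 t.

initial mass ≈ 361 t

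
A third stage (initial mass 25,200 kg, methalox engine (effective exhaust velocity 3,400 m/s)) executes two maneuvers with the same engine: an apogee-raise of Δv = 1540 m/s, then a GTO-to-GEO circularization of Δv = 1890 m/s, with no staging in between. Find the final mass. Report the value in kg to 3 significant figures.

final mass ≈ 9190 kg

After the first burn: m = 25200 × exp(−1540/3400.0) = 25200 × 0.63576 = 16,021.2 kg.
After the second burn: m = 16,021.2 × exp(−1890/3400.0) = 16,021.2 × 0.57357 = 9,189.28 kg.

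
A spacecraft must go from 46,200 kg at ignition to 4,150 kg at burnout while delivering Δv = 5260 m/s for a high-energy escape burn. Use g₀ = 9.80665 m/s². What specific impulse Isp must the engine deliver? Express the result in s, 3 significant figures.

Isp ≈ 223 s

ln(m₀/m_f) = ln(46200/4150) = ln(11.13) = 2.4099.
Rocket equation: v_e = Δv / ln(m₀/m_f) = 5260 / 2.4099 = 2182.7 m/s.
Isp = v_e / g₀ = 2182.7 / 9.80665 = 222.6 s.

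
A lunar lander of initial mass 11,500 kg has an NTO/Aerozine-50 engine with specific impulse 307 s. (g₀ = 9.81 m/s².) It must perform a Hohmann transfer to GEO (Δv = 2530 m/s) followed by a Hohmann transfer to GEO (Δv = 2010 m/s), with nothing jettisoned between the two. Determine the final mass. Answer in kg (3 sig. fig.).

final mass ≈ 2550 kg

v_e = Isp · g₀ = 307 × 9.81 = 3011.7 m/s.
After the first burn: m = 11500 × exp(−2530/3011.7) = 11500 × 0.43168 = 4,964.32 kg.
After the second burn: m = 4,964.32 × exp(−2010/3011.7) = 4,964.32 × 0.51304 = 2,546.89 kg.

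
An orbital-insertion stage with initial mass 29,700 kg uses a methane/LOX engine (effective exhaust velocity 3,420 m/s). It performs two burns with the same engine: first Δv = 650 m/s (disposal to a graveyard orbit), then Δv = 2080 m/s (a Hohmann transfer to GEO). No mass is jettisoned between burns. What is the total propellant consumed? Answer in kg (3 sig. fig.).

After the first burn: m = 29700 × exp(−650/3420.0) = 29700 × 0.82691 = 24,559.2 kg.
After the second burn: m = 24,559.2 × exp(−2080/3420.0) = 24,559.2 × 0.54434 = 13,368.6 kg.
Total propellant = m₀ − m_final = 29700 − 13,368.6 = 16,331.4 kg.

total propellant consumed ≈ 16300 kg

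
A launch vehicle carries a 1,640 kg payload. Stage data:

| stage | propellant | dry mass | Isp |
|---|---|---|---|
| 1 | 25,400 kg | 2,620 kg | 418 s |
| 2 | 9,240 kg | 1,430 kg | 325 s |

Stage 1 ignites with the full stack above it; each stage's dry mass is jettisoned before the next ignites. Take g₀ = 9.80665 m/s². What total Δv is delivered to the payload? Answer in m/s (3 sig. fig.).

Ignition mass of stage 1 = 25,400+2,620 + 9,240+1,430 + 1,640 = 40,330 kg.
Stage 1: m₀ = 40,330 kg, m_f = 40,330 − 25,400 = 14,930 kg; Δv = 418×9.80665×ln(2.701) = 4099.2×0.9937 ≈ 4073 m/s.
Stage 2: m₀ = 12,310 kg, m_f = 12,310 − 9,240 = 3,070 kg; Δv = 325×9.80665×ln(4.01) = 3187.2×1.3887 ≈ 4426 m/s.
Total Δv = 4073 + 4426 = 8499 m/s.

Δv ≈ 8500 m/s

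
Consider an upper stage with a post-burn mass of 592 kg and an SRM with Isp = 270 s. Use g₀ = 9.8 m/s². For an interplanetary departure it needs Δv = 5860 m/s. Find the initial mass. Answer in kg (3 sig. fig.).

v_e = Isp · g₀ = 270 × 9.8 = 2646.0 m/s.
m₀/m_f = exp(Δv / v_e) = exp(5860 / 2646.0) = exp(2.2147) = 9.1583.
m₀ = m_f × 9.1583 = 592 × 9.1583 = 5,421.71 kg.

initial mass ≈ 5420 kg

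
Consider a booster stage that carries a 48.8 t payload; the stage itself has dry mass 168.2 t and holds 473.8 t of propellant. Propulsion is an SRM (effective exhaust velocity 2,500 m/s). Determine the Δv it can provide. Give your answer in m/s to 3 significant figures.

Δv ≈ 2890 m/s

m₀ = payload + dry + propellant = 48.8 + 168.2 + 473.8 = 690.8 t.
m_f = payload + dry = 48.8 + 168.2 = 217 t.
Δv = v_e · ln(m₀/m_f) = 2500.0 × ln(3.183) = 2500.0 × 1.1580 ≈ 2894.9 m/s.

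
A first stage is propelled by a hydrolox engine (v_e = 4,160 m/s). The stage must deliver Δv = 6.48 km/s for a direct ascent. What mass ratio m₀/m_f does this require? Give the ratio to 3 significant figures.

m₀/m_f = exp(Δv / v_e) = exp(6480 / 4160.0) = exp(1.5577) = 4.7479.

mass ratio ≈ 4.75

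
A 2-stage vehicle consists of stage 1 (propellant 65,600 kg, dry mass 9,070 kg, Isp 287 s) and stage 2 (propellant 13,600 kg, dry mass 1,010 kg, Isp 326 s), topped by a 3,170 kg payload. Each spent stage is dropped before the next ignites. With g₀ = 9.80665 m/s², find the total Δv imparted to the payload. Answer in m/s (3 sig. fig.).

Δv ≈ 8110 m/s

Ignition mass of stage 1 = 65,600+9,070 + 13,600+1,010 + 3,170 = 92,450 kg.
Stage 1: m₀ = 92,450 kg, m_f = 92,450 − 65,600 = 26,850 kg; Δv = 287×9.80665×ln(3.443) = 2814.5×1.2364 ≈ 3480 m/s.
Stage 2: m₀ = 17,780 kg, m_f = 17,780 − 13,600 = 4,180 kg; Δv = 326×9.80665×ln(4.254) = 3197.0×1.4478 ≈ 4628 m/s.
Total Δv = 3480 + 4628 = 8108 m/s.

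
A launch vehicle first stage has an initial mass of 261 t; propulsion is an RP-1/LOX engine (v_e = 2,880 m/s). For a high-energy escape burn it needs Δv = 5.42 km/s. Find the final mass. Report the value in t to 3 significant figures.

From the ideal rocket equation, m₀/m_f = exp(Δv / v_e) = exp(5420 / 2880.0) = exp(1.8819) = 6.5663.
m_f = m₀ / 6.5663 = 261 / 6.5663 = 39.7484 t.

final mass ≈ 39.7 t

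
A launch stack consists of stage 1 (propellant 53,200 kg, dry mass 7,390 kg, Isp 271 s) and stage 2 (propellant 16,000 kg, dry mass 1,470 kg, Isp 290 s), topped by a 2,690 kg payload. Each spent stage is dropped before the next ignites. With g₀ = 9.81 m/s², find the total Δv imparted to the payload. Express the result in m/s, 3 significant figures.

Ignition mass of stage 1 = 53,200+7,390 + 16,000+1,470 + 2,690 = 80,750 kg.
Stage 1: m₀ = 80,750 kg, m_f = 80,750 − 53,200 = 27,550 kg; Δv = 271×9.81×ln(2.931) = 2658.5×1.0754 ≈ 2859 m/s.
Stage 2: m₀ = 20,160 kg, m_f = 20,160 − 16,000 = 4,160 kg; Δv = 290×9.81×ln(4.846) = 2844.9×1.5782 ≈ 4490 m/s.
Total Δv = 2859 + 4490 = 7349 m/s.

Δv ≈ 7350 m/s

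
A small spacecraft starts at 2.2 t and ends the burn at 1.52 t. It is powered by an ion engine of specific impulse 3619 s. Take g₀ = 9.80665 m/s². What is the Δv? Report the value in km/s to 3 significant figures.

Δv ≈ 13.1 km/s

v_e = Isp · g₀ = 3619 × 9.80665 = 35490.3 m/s.
Rocket equation: Δv = v_e · ln(m₀/m_f) = 35490.3 × ln(1.447) = 35490.3 × 0.3697 ≈ 13122.4 m/s.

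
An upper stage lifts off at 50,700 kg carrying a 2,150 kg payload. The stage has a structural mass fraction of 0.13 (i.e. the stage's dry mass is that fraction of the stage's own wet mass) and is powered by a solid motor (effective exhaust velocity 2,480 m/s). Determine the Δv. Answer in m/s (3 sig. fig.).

Stage wet mass = m₀ − payload = 50,700 − 2,150 = 48,550 kg.
Stage dry mass = ε × stage wet mass = 0.13 × 48,550 = 6,311.5 kg.
Burnout mass m_f = stage dry + payload = 6,311.5 + 2,150 = 8,461.5 kg.
Rocket equation: Δv = v_e · ln(50,700/8,461.5) = 2480.0 × ln(5.992) = 2480.0 × 1.7904 ≈ 4440 m/s.

Δv ≈ 4440 m/s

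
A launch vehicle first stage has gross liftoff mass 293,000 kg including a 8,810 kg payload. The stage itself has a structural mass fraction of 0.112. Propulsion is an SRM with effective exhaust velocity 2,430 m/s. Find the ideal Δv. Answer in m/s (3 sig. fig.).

Stage wet mass = m₀ − payload = 293,000 − 8,810 = 284,190 kg.
Stage dry mass = ε × stage wet mass = 0.112 × 284,190 = 31,829.3 kg.
Burnout mass m_f = stage dry + payload = 31,829.3 + 8,810 = 40,639.3 kg.
Δv = v_e · ln(293,000/40,639.3) = 2430.0 × ln(7.21) = 2430.0 × 1.9754 ≈ 4800 m/s.

Δv ≈ 4800 m/s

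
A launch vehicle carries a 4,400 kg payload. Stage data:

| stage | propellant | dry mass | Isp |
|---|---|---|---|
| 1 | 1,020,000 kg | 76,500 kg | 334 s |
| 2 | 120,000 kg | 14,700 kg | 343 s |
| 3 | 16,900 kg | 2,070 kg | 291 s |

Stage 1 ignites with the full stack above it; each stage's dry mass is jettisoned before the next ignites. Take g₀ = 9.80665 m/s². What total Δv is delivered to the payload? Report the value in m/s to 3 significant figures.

Ignition mass of stage 1 = 1,020,000+76,500 + 120,000+14,700 + 16,900+2,070 + 4,400 = 1,254,570 kg.
Stage 1: m₀ = 1,254,570 kg, m_f = 1,254,570 − 1,020,000 = 234,570 kg; Δv = 334×9.80665×ln(5.348) = 3275.4×1.6768 ≈ 5492 m/s.
Stage 2: m₀ = 158,070 kg, m_f = 158,070 − 120,000 = 38,070 kg; Δv = 343×9.80665×ln(4.152) = 3363.7×1.4236 ≈ 4789 m/s.
Stage 3: m₀ = 23,370 kg, m_f = 23,370 − 16,900 = 6,470 kg; Δv = 291×9.80665×ln(3.612) = 2853.7×1.2843 ≈ 3665 m/s.
Total Δv = 5492 + 4789 + 3665 = 13946 m/s.

Δv ≈ 13900 m/s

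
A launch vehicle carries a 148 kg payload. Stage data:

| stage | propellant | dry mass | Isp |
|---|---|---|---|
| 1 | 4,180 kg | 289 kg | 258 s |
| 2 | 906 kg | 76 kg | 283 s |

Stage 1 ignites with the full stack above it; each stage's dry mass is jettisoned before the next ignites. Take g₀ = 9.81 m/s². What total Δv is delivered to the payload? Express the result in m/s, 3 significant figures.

Δv ≈ 7970 m/s

Ignition mass of stage 1 = 4,180+289 + 906+76 + 148 = 5,599 kg.
Stage 1: m₀ = 5,599 kg, m_f = 5,599 − 4,180 = 1,419 kg; Δv = 258×9.81×ln(3.946) = 2531.0×1.3726 ≈ 3474 m/s.
Stage 2: m₀ = 1,130 kg, m_f = 1,130 − 906 = 224 kg; Δv = 283×9.81×ln(5.045) = 2776.2×1.6183 ≈ 4493 m/s.
Total Δv = 3474 + 4493 = 7967 m/s.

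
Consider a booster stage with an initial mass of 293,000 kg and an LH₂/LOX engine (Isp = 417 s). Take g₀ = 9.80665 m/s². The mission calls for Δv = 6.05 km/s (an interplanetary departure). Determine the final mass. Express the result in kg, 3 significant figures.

v_e = Isp · g₀ = 417 × 9.80665 = 4089.4 m/s.
By the Tsiolkovsky rocket equation, m₀/m_f = exp(Δv / v_e) = exp(6050 / 4089.4) = exp(1.4794) = 4.3905.
m_f = m₀ / 4.3905 = 293,000 / 4.3905 = 66,735 kg.

final mass ≈ 66700 kg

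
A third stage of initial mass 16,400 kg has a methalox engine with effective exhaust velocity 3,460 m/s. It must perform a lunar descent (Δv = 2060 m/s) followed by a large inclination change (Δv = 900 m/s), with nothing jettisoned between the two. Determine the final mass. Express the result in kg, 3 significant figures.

final mass ≈ 6970 kg

After the first burn: m = 16400 × exp(−2060/3460.0) = 16400 × 0.55136 = 9,042.3 kg.
After the second burn: m = 9,042.3 × exp(−900/3460.0) = 9,042.3 × 0.77096 = 6,971.25 kg.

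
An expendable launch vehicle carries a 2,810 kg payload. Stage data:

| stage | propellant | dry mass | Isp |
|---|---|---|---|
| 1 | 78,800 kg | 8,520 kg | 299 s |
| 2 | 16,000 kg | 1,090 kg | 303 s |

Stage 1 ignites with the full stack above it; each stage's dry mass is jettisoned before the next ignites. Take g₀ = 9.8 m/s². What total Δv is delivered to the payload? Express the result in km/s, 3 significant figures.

Δv ≈ 8.73 km/s

Ignition mass of stage 1 = 78,800+8,520 + 16,000+1,090 + 2,810 = 107,220 kg.
Stage 1: m₀ = 107,220 kg, m_f = 107,220 − 78,800 = 28,420 kg; Δv = 299×9.8×ln(3.773) = 2930.2×1.3278 ≈ 3891 m/s.
Stage 2: m₀ = 19,900 kg, m_f = 19,900 − 16,000 = 3,900 kg; Δv = 303×9.8×ln(5.103) = 2969.4×1.6297 ≈ 4839 m/s.
Total Δv = 3891 + 4839 = 8730 m/s.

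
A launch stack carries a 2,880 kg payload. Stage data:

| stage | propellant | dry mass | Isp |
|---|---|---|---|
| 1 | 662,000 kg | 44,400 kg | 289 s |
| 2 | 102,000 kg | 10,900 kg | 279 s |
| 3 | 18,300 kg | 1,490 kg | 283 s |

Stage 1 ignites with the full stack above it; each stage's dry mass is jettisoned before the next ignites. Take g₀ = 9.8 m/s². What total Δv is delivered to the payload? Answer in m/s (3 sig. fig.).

Δv ≈ 12800 m/s

Ignition mass of stage 1 = 662,000+44,400 + 102,000+10,900 + 18,300+1,490 + 2,880 = 841,970 kg.
Stage 1: m₀ = 841,970 kg, m_f = 841,970 − 662,000 = 179,970 kg; Δv = 289×9.8×ln(4.678) = 2832.2×1.5430 ≈ 4370 m/s.
Stage 2: m₀ = 135,570 kg, m_f = 135,570 − 102,000 = 33,570 kg; Δv = 279×9.8×ln(4.038) = 2734.2×1.3959 ≈ 3817 m/s.
Stage 3: m₀ = 22,670 kg, m_f = 22,670 − 18,300 = 4,370 kg; Δv = 283×9.8×ln(5.188) = 2773.4×1.6463 ≈ 4566 m/s.
Total Δv = 4370 + 3817 + 4566 = 12753 m/s.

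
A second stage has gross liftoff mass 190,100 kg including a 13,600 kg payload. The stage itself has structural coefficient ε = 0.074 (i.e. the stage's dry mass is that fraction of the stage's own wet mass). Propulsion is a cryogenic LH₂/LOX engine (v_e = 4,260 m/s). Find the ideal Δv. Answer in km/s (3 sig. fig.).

Δv ≈ 8.37 km/s

Stage wet mass = m₀ − payload = 190,100 − 13,600 = 176,500 kg.
Stage dry mass = ε × stage wet mass = 0.074 × 176,500 = 13,061 kg.
Burnout mass m_f = stage dry + payload = 13,061 + 13,600 = 26,661 kg.
Δv = v_e · ln(190,100/26,661) = 4260.0 × ln(7.13) = 4260.0 × 1.9643 ≈ 8368 m/s.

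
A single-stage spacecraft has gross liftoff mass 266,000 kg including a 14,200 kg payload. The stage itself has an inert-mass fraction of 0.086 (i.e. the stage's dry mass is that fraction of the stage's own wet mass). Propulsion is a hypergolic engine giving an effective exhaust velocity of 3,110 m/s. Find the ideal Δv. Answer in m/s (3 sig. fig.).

Δv ≈ 6230 m/s

Stage wet mass = m₀ − payload = 266,000 − 14,200 = 251,800 kg.
Stage dry mass = ε × stage wet mass = 0.086 × 251,800 = 21,654.8 kg.
Burnout mass m_f = stage dry + payload = 21,654.8 + 14,200 = 35,854.8 kg.
Δv = v_e · ln(266,000/35,854.8) = 3110.0 × ln(7.419) = 3110.0 × 2.0040 ≈ 6232 m/s.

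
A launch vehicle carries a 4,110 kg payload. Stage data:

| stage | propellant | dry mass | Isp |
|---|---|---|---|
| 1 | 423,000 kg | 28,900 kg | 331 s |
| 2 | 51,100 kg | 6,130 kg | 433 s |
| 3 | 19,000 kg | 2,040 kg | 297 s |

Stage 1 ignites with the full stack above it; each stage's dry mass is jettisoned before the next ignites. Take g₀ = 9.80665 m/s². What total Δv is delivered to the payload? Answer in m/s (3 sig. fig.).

Δv ≈ 13300 m/s

Ignition mass of stage 1 = 423,000+28,900 + 51,100+6,130 + 19,000+2,040 + 4,110 = 534,280 kg.
Stage 1: m₀ = 534,280 kg, m_f = 534,280 − 423,000 = 111,280 kg; Δv = 331×9.80665×ln(4.801) = 3246.0×1.5689 ≈ 5093 m/s.
Stage 2: m₀ = 82,380 kg, m_f = 82,380 − 51,100 = 31,280 kg; Δv = 433×9.80665×ln(2.634) = 4246.3×0.9684 ≈ 4112 m/s.
Stage 3: m₀ = 25,150 kg, m_f = 25,150 − 19,000 = 6,150 kg; Δv = 297×9.80665×ln(4.089) = 2912.6×1.4084 ≈ 4102 m/s.
Total Δv = 5093 + 4112 + 4102 = 13307 m/s.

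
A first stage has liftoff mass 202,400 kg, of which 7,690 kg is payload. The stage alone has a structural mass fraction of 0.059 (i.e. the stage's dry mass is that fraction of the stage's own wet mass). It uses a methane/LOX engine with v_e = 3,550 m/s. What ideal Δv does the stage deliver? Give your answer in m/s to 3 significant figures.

Δv ≈ 8370 m/s

Stage wet mass = m₀ − payload = 202,400 − 7,690 = 194,710 kg.
Stage dry mass = ε × stage wet mass = 0.059 × 194,710 = 11,487.9 kg.
Burnout mass m_f = stage dry + payload = 11,487.9 + 7,690 = 19,177.9 kg.
Using Δv = v_e ln(m₀/m_f): Δv = v_e · ln(202,400/19,177.9) = 3550.0 × ln(10.55) = 3550.0 × 2.3565 ≈ 8366 m/s.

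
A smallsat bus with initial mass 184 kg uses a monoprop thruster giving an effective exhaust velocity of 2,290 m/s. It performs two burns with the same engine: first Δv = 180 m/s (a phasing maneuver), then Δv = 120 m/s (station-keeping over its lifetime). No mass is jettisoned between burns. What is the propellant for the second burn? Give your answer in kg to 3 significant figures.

After the first burn: m = 184 × exp(−180/2290.0) = 184 × 0.92441 = 170.091 kg.
After the second burn: m = 170.091 × exp(−120/2290.0) = 170.091 × 0.94895 = 161.408 kg.
Second-burn propellant = 170.091 − 161.408 = 8.683 kg.

propellant for the second burn ≈ 8.68 kg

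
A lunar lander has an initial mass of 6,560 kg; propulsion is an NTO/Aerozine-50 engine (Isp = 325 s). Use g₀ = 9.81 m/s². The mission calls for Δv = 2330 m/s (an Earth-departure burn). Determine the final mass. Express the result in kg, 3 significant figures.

final mass ≈ 3160 kg

v_e = Isp · g₀ = 325 × 9.81 = 3188.2 m/s.
By the Tsiolkovsky rocket equation, m₀/m_f = exp(Δv / v_e) = exp(2330 / 3188.2) = exp(0.7308) = 2.0768.
m_f = m₀ / 2.0768 = 6,560 / 2.0768 = 3,158.71 kg.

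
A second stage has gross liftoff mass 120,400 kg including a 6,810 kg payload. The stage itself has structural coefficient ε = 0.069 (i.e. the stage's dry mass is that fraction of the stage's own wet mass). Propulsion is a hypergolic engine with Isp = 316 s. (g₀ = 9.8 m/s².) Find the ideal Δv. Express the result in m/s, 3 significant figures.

Δv ≈ 6520 m/s

Stage wet mass = m₀ − payload = 120,400 − 6,810 = 113,590 kg.
Stage dry mass = ε × stage wet mass = 0.069 × 113,590 = 7,837.71 kg.
Burnout mass m_f = stage dry + payload = 7,837.71 + 6,810 = 14,647.71 kg.
v_e = Isp · g₀ = 316 × 9.8 = 3096.8 m/s.
Δv = v_e · ln(120,400/14,647.71) = 3096.8 × ln(8.22) = 3096.8 × 2.1065 ≈ 6524 m/s.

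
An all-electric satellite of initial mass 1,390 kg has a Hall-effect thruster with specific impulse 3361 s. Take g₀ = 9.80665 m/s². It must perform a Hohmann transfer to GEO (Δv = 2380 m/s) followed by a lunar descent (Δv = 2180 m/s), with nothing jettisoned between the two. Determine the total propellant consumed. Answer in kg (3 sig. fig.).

total propellant consumed ≈ 180 kg

v_e = Isp · g₀ = 3361 × 9.80665 = 32960.2 m/s.
After the first burn: m = 1390 × exp(−2380/32960.2) = 1390 × 0.93034 = 1,293.17 kg.
After the second burn: m = 1,293.17 × exp(−2180/32960.2) = 1,293.17 × 0.93600 = 1,210.41 kg.
Total propellant = m₀ − m_final = 1390 − 1,210.41 = 179.59 kg.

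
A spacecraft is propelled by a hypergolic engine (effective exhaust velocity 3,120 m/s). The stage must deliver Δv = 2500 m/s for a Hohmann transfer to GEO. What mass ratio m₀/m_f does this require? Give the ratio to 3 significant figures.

Rocket equation: m₀/m_f = exp(Δv / v_e) = exp(2500 / 3120.0) = exp(0.8013) = 2.2284.

mass ratio ≈ 2.23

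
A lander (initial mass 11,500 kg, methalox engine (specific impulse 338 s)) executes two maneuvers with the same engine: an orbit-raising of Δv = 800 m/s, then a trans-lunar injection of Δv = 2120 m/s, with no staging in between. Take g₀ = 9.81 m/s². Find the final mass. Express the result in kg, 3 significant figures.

v_e = Isp · g₀ = 338 × 9.81 = 3315.8 m/s.
After the first burn: m = 11500 × exp(−800/3315.8) = 11500 × 0.78563 = 9,034.75 kg.
After the second burn: m = 9,034.75 × exp(−2120/3315.8) = 9,034.75 × 0.52763 = 4,767.01 kg.

final mass ≈ 4770 kg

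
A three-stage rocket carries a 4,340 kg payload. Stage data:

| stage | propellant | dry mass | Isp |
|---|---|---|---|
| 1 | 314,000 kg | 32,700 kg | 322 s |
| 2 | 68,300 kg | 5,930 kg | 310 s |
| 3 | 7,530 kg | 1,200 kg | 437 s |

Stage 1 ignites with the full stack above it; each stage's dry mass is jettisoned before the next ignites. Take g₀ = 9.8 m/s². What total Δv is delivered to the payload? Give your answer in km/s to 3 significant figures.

Ignition mass of stage 1 = 314,000+32,700 + 68,300+5,930 + 7,530+1,200 + 4,340 = 434,000 kg.
Stage 1: m₀ = 434,000 kg, m_f = 434,000 − 314,000 = 120,000 kg; Δv = 322×9.8×ln(3.617) = 3155.6×1.2856 ≈ 4057 m/s.
Stage 2: m₀ = 87,300 kg, m_f = 87,300 − 68,300 = 19,000 kg; Δv = 310×9.8×ln(4.595) = 3038.0×1.5249 ≈ 4633 m/s.
Stage 3: m₀ = 13,070 kg, m_f = 13,070 − 7,530 = 5,540 kg; Δv = 437×9.8×ln(2.359) = 4282.6×0.8583 ≈ 3676 m/s.
Total Δv = 4057 + 4633 + 3676 = 12366 m/s.

Δv ≈ 12.4 km/s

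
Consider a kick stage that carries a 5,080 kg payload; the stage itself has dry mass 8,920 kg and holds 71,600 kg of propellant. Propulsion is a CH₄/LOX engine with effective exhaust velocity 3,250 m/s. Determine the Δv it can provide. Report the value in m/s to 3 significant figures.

Δv ≈ 5880 m/s

m₀ = payload + dry + propellant = 5,080 + 8,920 + 71,600 = 85,600 kg.
m_f = payload + dry = 5,080 + 8,920 = 14,000 kg.
Using Δv = v_e ln(m₀/m_f): Δv = v_e · ln(m₀/m_f) = 3250.0 × ln(6.114) = 3250.0 × 1.8106 ≈ 5884.5 m/s.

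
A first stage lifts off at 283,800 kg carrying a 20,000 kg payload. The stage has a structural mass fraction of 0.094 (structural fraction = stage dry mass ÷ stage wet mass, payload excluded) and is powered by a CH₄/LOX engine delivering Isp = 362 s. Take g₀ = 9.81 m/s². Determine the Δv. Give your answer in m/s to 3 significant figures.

Δv ≈ 6560 m/s

Stage wet mass = m₀ − payload = 283,800 − 20,000 = 263,800 kg.
Stage dry mass = ε × stage wet mass = 0.094 × 263,800 = 24,797.2 kg.
Burnout mass m_f = stage dry + payload = 24,797.2 + 20,000 = 44,797.2 kg.
v_e = Isp · g₀ = 362 × 9.81 = 3551.2 m/s.
By the Tsiolkovsky rocket equation, Δv = v_e · ln(283,800/44,797.2) = 3551.2 × ln(6.335) = 3551.2 × 1.8461 ≈ 6556 m/s.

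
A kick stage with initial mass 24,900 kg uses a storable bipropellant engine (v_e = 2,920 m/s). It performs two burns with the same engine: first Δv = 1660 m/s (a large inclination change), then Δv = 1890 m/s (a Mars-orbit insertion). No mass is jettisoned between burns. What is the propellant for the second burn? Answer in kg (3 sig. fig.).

propellant for the second burn ≈ 6720 kg

After the first burn: m = 24900 × exp(−1660/2920.0) = 24900 × 0.56638 = 14,102.9 kg.
After the second burn: m = 14,102.9 × exp(−1890/2920.0) = 14,102.9 × 0.52348 = 7,382.59 kg.
Second-burn propellant = 14,102.9 − 7,382.59 = 6,720.31 kg.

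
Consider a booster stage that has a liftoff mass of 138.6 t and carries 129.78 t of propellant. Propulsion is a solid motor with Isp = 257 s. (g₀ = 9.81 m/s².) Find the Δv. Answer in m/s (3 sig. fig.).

v_e = Isp · g₀ = 257 × 9.81 = 2521.2 m/s.
m_f = m₀ − m_prop = 138.6 − 129.78 = 8.82 t.
Δv = v_e · ln(m₀/m_f) = 2521.2 × ln(15.71) = 2521.2 × 2.7546 ≈ 6944.7 m/s.

Δv ≈ 6940 m/s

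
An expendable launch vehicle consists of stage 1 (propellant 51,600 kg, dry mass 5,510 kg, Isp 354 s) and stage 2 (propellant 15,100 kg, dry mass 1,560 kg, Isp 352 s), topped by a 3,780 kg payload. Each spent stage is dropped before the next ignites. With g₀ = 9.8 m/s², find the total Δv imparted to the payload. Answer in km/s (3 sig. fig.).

Ignition mass of stage 1 = 51,600+5,510 + 15,100+1,560 + 3,780 = 77,550 kg.
Stage 1: m₀ = 77,550 kg, m_f = 77,550 − 51,600 = 25,950 kg; Δv = 354×9.8×ln(2.988) = 3469.2×1.0948 ≈ 3798 m/s.
Stage 2: m₀ = 20,440 kg, m_f = 20,440 − 15,100 = 5,340 kg; Δv = 352×9.8×ln(3.828) = 3449.6×1.3423 ≈ 4630 m/s.
Total Δv = 3798 + 4630 = 8428 m/s.

Δv ≈ 8.43 km/s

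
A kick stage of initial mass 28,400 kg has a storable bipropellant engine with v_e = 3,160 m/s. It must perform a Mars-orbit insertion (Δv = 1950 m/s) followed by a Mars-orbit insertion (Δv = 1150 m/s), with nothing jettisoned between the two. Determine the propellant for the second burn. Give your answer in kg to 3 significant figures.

propellant for the second burn ≈ 4670 kg

After the first burn: m = 28400 × exp(−1950/3160.0) = 28400 × 0.53951 = 15,322.1 kg.
After the second burn: m = 15,322.1 × exp(−1150/3160.0) = 15,322.1 × 0.69494 = 10,647.9 kg.
Second-burn propellant = 15,322.1 − 10,647.9 = 4,674.2 kg.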